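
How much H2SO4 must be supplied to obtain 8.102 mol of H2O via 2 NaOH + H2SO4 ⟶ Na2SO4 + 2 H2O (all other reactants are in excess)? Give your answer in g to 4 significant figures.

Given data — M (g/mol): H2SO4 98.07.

n(H2O) = 8.102 mol
n(H2SO4) = (1/2) × 8.102 = 4.051 mol
mass = 4.051 × 98.07 = 397.3 g

397.3 g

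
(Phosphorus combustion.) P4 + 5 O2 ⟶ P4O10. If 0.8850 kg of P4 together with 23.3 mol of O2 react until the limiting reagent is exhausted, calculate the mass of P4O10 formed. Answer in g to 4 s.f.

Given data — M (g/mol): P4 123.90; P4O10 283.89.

1323 g

n(P4) = 0.8850×1000 / 123.90 = 7.143 mol
n(O2) = 23.30 mol
n/ν for P4 = 7.143/1 = 7.143
n/ν for O2 = 23.30/5 = 4.660
Smallest n/ν is O2 → limiting reagent.
n(P4O10) = (1/5) × 23.30 = 4.660 mol
mass = 4.660 × 283.89 = 1323 g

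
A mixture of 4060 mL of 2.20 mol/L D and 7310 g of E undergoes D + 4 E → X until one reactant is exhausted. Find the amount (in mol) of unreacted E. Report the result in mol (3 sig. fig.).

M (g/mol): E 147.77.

13.7 mol

n(D) = 2.20 × 4060/1000 = 8.932 mol
n(E) = 7310 / 147.77 = 49.47 mol
n/ν → D: 8.932, E: 12.37; D is limiting.
E consumed = (4/1) × 8.932 = 35.73 mol
E remaining = 49.47 − 35.73 = 13.74 mol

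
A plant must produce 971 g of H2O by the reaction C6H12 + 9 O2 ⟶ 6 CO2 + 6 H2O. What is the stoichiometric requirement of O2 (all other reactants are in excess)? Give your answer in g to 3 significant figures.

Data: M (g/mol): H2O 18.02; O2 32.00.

2590 g

n(H2O) = 971 / 18.02 = 53.88 mol
n(O2) = (9/6) × 53.88 = 80.82 mol
mass = 80.82 × 32.00 = 2586 g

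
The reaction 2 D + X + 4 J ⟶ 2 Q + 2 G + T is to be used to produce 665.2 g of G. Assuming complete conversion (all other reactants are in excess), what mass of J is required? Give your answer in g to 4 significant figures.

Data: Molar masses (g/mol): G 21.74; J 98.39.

n(G) = 665.2 / 21.74 = 30.60 mol
n(J) = (4/2) × 30.60 = 61.20 mol
mass = 61.20 × 98.39 = 6021 g

6021 g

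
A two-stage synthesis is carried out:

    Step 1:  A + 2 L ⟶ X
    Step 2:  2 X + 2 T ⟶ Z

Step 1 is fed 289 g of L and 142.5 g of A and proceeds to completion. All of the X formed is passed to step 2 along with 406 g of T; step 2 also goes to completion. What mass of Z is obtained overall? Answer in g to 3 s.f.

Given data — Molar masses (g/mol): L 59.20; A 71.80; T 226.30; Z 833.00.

Step 1:
n(L) = 289.0 / 59.20 = 4.882 mol
n(A) = 142.5 / 71.80 = 1.985 mol
n/ν for L = 4.882/2 = 2.441
n/ν for A = 1.985/1 = 1.985
Smallest n/ν is A → limiting reagent.
n(X) produced = (1/1) × 1.985 = 1.985 mol
Step 2:
n(X) available = 1.985 mol
n(T) = 406.0 / 226.30 = 1.794 mol
n/ν for X = 1.985/2 = 0.9925
n/ν for T = 1.794/2 = 0.8970
Smallest n/ν is T → limiting reagent.
n(Z) = (1/2) × 1.794 = 0.8970 mol
mass = 0.8970 × 833.00 = 747.2 g

747 g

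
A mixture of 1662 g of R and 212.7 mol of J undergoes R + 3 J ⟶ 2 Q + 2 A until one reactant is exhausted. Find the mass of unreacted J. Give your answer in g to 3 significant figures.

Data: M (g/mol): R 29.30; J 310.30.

13200 g

n(R) = 1662 / 29.30 = 56.72 mol
n(J) = 212.7 mol
n/ν for R = 56.72/1 = 56.72
n/ν for J = 212.7/3 = 70.90
Smallest n/ν is R → limiting reagent.
J consumed = (3/1) × 56.72 = 170.2 mol
J remaining = 212.7 − 170.2 = 42.50 mol
mass = 42.50 × 310.30 = 13190 g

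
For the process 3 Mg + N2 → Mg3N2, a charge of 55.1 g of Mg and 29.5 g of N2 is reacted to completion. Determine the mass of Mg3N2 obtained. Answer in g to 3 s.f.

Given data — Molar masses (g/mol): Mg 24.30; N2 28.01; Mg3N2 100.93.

76.3 g

n(Mg) = 55.10 / 24.30 = 2.267 mol
n(N2) = 29.50 / 28.01 = 1.053 mol
n/ν for Mg = 2.267/3 = 0.7557
n/ν for N2 = 1.053/1 = 1.053
Smallest n/ν is Mg → limiting reagent.
n(Mg3N2) = (1/3) × 2.267 = 0.7557 mol
mass = 0.7557 × 100.93 = 76.27 g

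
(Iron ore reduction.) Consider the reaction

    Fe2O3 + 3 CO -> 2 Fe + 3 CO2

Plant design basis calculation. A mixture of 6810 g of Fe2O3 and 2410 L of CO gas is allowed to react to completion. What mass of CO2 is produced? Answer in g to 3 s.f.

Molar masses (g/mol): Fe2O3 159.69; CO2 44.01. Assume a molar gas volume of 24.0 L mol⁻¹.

4420 g

n(Fe2O3) = 6810 / 159.69 = 42.65 mol
n(CO) = 2410 / 24.0 = 100.4 mol
n/ν for Fe2O3 = 42.65/1 = 42.65
n/ν for CO = 100.4/3 = 33.47
Smallest n/ν is CO → limiting reagent.
n(CO2) = (3/3) × 100.4 = 100.4 mol
mass = 100.4 × 44.01 = 4419 g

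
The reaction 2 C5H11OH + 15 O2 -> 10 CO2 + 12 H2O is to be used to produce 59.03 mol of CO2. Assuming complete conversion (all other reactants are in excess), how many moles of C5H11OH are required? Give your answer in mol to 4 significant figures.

n(CO2) = 59.03 mol
n(C5H11OH) = (2/10) × 59.03 = 11.81 mol

11.81 mol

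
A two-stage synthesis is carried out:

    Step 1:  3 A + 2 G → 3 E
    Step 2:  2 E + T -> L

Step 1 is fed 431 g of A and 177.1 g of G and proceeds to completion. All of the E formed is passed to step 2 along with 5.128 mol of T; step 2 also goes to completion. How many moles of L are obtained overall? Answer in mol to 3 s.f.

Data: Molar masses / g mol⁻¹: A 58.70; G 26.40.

3.67 mol

Step 1:
n(A) = 431.0 / 58.70 = 7.342 mol
n(G) = 177.1 / 26.40 = 6.708 mol
n/ν for A = 7.342/3 = 2.447
n/ν for G = 6.708/2 = 3.354
Smallest n/ν is A → limiting reagent.
n(E) produced = (3/3) × 7.342 = 7.342 mol
Step 2:
n(E) available = 7.342 mol
n(T) = 5.128 mol
n/ν for E = 7.342/2 = 3.671
n/ν for T = 5.128/1 = 5.128
Smallest n/ν is E → limiting reagent.
n(L) = (1/2) × 7.342 = 3.671 mol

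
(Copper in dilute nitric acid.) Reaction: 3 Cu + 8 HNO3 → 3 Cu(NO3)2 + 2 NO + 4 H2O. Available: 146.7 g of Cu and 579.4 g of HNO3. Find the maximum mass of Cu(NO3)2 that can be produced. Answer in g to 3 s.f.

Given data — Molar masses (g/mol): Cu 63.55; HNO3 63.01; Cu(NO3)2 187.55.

433 g

n(Cu) = 146.7 / 63.55 = 2.308 mol
n(HNO3) = 579.4 / 63.01 = 9.195 mol
n/ν → Cu: 0.7693, HNO3: 1.149; Cu is limiting.
n(Cu(NO3)2) = (3/3) × 2.308 = 2.308 mol
mass = 2.308 × 187.55 = 432.9 g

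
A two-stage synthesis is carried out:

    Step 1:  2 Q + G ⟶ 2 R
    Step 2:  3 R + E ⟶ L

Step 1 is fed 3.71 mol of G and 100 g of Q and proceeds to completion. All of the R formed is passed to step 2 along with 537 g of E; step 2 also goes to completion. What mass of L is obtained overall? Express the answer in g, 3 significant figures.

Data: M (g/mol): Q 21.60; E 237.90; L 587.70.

Step 1:
n(G) = 3.710 mol
n(Q) = 100.0 / 21.60 = 4.630 mol
n/ν → G: 3.710, Q: 2.315; Q is limiting.
n(R) produced = (2/2) × 4.630 = 4.630 mol
Step 2:
n(R) available = 4.630 mol
n(E) = 537.0 / 237.90 = 2.257 mol
n/ν → R: 1.543, E: 2.257; R is limiting.
n(L) = (1/3) × 4.630 = 1.543 mol
mass = 1.543 × 587.70 = 906.8 g

907 g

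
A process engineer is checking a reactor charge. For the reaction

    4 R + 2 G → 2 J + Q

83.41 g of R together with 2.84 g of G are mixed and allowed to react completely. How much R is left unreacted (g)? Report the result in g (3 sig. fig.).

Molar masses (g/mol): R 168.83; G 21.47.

38.7 g

n(R) = 83.41 / 168.83 = 0.4940 mol
n(G) = 2.840 / 21.47 = 0.1323 mol
n/ν for R = 0.4940/4 = 0.1235
n/ν for G = 0.1323/2 = 0.06615
Smallest n/ν is G → limiting reagent.
R consumed = (4/2) × 0.1323 = 0.2646 mol
R remaining = 0.4940 − 0.2646 = 0.2294 mol
mass = 0.2294 × 168.83 = 38.73 g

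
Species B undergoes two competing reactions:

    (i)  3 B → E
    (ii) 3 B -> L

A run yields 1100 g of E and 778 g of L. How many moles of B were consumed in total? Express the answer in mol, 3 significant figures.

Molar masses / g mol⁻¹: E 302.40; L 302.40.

n(E) = 1100 / 302.40 = 3.638 mol
n(L) = 778 / 302.40 = 2.573 mol
n(B) via (i) = (3/1)×3.638 = 10.91 mol
n(B) via (ii) = (3/1)×2.573 = 7.719 mol
total n(B) = 10.91 + 7.719 = 18.63 mol

18.6 mol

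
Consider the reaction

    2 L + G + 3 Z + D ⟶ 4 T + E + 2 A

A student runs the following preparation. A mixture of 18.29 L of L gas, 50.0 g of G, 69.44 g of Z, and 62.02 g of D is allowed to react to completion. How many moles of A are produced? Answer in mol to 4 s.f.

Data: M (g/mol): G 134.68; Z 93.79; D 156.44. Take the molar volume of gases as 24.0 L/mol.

0.4936 mol

n(L) = 18.29 / 24.0 = 0.7621 mol
n(G) = 50.00 / 134.68 = 0.3713 mol
n(Z) = 69.44 / 93.79 = 0.7404 mol
n(D) = 62.02 / 156.44 = 0.3964 mol
n/ν for L = 0.7621/2 = 0.3811
n/ν for G = 0.3713/1 = 0.3713
n/ν for Z = 0.7404/3 = 0.2468
n/ν for D = 0.3964/1 = 0.3964
Smallest n/ν is Z → limiting reagent.
n(A) = (2/3) × 0.7404 = 0.4936 mol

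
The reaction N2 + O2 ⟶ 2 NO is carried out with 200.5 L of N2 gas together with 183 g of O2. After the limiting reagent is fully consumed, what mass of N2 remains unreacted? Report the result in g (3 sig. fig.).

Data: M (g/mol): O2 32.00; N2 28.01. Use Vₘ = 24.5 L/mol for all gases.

69.0 g

n(N2) = 200.5 / 24.5 = 8.184 mol
n(O2) = 183.0 / 32.00 = 5.719 mol
n/ν for N2 = 8.184/1 = 8.184
n/ν for O2 = 5.719/1 = 5.719
Smallest n/ν is O2 → limiting reagent.
N2 consumed = (1/1) × 5.719 = 5.719 mol
N2 remaining = 8.184 − 5.719 = 2.465 mol
mass = 2.465 × 28.01 = 69.04 g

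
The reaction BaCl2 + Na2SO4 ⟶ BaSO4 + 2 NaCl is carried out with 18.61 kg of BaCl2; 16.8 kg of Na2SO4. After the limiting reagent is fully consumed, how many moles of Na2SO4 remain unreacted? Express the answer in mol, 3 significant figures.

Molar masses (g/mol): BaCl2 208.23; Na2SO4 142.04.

28.9 mol

n(BaCl2) = 18.61×1000 / 208.23 = 89.37 mol
n(Na2SO4) = 16.80×1000 / 142.04 = 118.3 mol
n/ν for BaCl2 = 89.37/1 = 89.37
n/ν for Na2SO4 = 118.3/1 = 118.3
Smallest n/ν is BaCl2 → limiting reagent.
Na2SO4 consumed = (1/1) × 89.37 = 89.37 mol
Na2SO4 remaining = 118.3 − 89.37 = 28.93 mol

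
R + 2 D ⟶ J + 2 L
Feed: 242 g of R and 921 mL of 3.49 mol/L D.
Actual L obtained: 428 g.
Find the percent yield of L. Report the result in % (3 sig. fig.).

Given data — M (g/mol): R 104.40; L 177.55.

n(R) = 242.0 / 104.40 = 2.318 mol
n(D) = 3.49 × 921.0/1000 = 3.214 mol
n/ν for R = 2.318/1 = 2.318
n/ν for D = 3.214/2 = 1.607
Smallest n/ν is D → limiting reagent.
theoretical n(L) = (2/2) × 3.214 = 3.214 mol → 570.6 g
% yield = 428 / 570.6 × 100 = 75.01 %

75.0 %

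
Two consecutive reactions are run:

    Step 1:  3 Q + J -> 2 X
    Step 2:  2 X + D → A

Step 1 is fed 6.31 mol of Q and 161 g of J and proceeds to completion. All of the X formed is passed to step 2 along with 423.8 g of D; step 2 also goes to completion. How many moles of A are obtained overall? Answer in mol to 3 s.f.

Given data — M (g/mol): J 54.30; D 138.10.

2.10 mol

Step 1:
n(Q) = 6.310 mol
n(J) = 161.0 / 54.30 = 2.965 mol
n/ν for Q = 6.310/3 = 2.103
n/ν for J = 2.965/1 = 2.965
Smallest n/ν is Q → limiting reagent.
n(X) produced = (2/3) × 6.310 = 4.207 mol
Step 2:
n(X) available = 4.207 mol
n(D) = 423.8 / 138.10 = 3.069 mol
n/ν for X = 4.207/2 = 2.104
n/ν for D = 3.069/1 = 3.069
Smallest n/ν is X → limiting reagent.
n(A) = (1/2) × 4.207 = 2.104 mol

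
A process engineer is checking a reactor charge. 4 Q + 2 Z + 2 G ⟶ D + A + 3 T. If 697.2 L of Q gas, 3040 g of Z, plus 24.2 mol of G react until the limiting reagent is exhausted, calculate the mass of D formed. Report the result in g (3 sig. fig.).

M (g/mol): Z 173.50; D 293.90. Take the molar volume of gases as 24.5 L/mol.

2090 g

n(Q) = 697.2 / 24.5 = 28.46 mol
n(Z) = 3040 / 173.50 = 17.52 mol
n(G) = 24.20 mol
n/ν → Q: 7.115, Z: 8.760, G: 12.10; Q is limiting.
n(D) = (1/4) × 28.46 = 7.115 mol
mass = 7.115 × 293.90 = 2091 g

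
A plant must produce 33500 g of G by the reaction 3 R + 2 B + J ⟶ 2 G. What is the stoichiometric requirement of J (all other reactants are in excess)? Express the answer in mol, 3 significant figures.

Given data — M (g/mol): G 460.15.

36.4 mol

n(G) = 33500 / 460.15 = 72.80 mol
n(J) = (1/2) × 72.80 = 36.40 mol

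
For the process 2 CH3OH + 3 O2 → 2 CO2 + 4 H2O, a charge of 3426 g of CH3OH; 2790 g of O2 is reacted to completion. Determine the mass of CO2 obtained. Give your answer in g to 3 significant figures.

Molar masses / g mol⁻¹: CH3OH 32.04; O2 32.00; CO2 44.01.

2560 g

n(CH3OH) = 3426 / 32.04 = 106.9 mol
n(O2) = 2790 / 32.00 = 87.19 mol
n/ν for CH3OH = 106.9/2 = 53.45
n/ν for O2 = 87.19/3 = 29.06
Smallest n/ν is O2 → limiting reagent.
n(CO2) = (2/3) × 87.19 = 58.13 mol
mass = 58.13 × 44.01 = 2558 g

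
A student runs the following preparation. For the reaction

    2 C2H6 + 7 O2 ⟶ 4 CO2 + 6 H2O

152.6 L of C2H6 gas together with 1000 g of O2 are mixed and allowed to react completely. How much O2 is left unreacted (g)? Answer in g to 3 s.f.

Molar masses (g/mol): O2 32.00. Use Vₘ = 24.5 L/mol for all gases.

302 g

n(C2H6) = 152.6 / 24.5 = 6.229 mol
n(O2) = 1000 / 32.00 = 31.25 mol
n/ν → C2H6: 3.115, O2: 4.464; C2H6 is limiting.
O2 consumed = (7/2) × 6.229 = 21.80 mol
O2 remaining = 31.25 − 21.80 = 9.450 mol
mass = 9.450 × 32.00 = 302.4 g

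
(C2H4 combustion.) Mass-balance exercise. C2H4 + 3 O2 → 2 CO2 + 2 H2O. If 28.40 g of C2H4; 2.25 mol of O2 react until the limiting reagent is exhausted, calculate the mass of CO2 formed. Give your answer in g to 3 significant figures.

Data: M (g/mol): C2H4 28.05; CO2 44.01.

66.0 g

n(C2H4) = 28.40 / 28.05 = 1.012 mol
n(O2) = 2.250 mol
n/ν for C2H4 = 1.012/1 = 1.012
n/ν for O2 = 2.250/3 = 0.7500
Smallest n/ν is O2 → limiting reagent.
n(CO2) = (2/3) × 2.250 = 1.500 mol
mass = 1.500 × 44.01 = 66.02 g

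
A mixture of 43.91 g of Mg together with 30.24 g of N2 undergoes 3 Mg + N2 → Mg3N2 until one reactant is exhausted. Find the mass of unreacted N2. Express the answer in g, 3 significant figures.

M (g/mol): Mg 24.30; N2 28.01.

13.4 g

n(Mg) = 43.91 / 24.30 = 1.807 mol
n(N2) = 30.24 / 28.01 = 1.080 mol
n/ν → Mg: 0.6023, N2: 1.080; Mg is limiting.
N2 consumed = (1/3) × 1.807 = 0.6023 mol
N2 remaining = 1.080 − 0.6023 = 0.4777 mol
mass = 0.4777 × 28.01 = 13.38 g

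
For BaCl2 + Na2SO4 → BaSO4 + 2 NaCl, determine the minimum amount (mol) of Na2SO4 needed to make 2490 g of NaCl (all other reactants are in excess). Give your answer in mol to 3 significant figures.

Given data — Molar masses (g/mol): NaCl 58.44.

n(NaCl) = 2490 / 58.44 = 42.61 mol
n(Na2SO4) = (1/2) × 42.61 = 21.31 mol

21.3 mol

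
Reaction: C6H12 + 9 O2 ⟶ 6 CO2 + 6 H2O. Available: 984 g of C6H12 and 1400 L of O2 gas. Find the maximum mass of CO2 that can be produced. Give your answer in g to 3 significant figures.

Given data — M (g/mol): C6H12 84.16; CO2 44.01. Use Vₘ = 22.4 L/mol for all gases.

n(C6H12) = 984.0 / 84.16 = 11.69 mol
n(O2) = 1400 / 22.4 = 62.50 mol
n/ν for C6H12 = 11.69/1 = 11.69
n/ν for O2 = 62.50/9 = 6.944
Smallest n/ν is O2 → limiting reagent.
n(CO2) = (6/9) × 62.50 = 41.67 mol
mass = 41.67 × 44.01 = 1834 g

1830 g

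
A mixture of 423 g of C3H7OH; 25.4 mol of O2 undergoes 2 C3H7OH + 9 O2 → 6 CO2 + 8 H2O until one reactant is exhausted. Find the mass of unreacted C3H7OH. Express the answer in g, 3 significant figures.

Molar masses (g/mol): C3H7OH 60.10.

83.8 g

n(C3H7OH) = 423.0 / 60.10 = 7.038 mol
n(O2) = 25.40 mol
n/ν for C3H7OH = 7.038/2 = 3.519
n/ν for O2 = 25.40/9 = 2.822
Smallest n/ν is O2 → limiting reagent.
C3H7OH consumed = (2/9) × 25.40 = 5.644 mol
C3H7OH remaining = 7.038 − 5.644 = 1.394 mol
mass = 1.394 × 60.10 = 83.78 g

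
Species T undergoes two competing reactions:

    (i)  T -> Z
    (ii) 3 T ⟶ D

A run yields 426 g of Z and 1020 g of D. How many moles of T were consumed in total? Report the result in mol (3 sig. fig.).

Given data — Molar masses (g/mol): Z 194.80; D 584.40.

n(Z) = 426 / 194.80 = 2.187 mol
n(D) = 1020 / 584.40 = 1.745 mol
n(T) via (i) = (1/1)×2.187 = 2.187 mol
n(T) via (ii) = (3/1)×1.745 = 5.235 mol
total n(T) = 2.187 + 5.235 = 7.422 mol

7.42 mol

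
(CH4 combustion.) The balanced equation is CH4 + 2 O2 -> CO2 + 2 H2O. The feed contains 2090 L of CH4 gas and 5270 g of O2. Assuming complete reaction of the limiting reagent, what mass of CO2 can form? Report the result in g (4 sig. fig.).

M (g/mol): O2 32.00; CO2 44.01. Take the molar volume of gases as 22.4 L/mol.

n(CH4) = 2090 / 22.4 = 93.30 mol
n(O2) = 5270 / 32.00 = 164.7 mol
n/ν → CH4: 93.30, O2: 82.35; O2 is limiting.
n(CO2) = (1/2) × 164.7 = 82.35 mol
mass = 82.35 × 44.01 = 3624 g

3624 g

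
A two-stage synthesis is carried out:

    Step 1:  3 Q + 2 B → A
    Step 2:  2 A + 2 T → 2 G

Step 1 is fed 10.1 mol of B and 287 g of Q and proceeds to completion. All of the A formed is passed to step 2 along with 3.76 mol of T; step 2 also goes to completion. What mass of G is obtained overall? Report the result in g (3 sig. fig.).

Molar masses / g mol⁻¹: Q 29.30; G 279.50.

913 g

Step 1:
n(B) = 10.10 mol
n(Q) = 287.0 / 29.30 = 9.795 mol
n/ν for B = 10.10/2 = 5.050
n/ν for Q = 9.795/3 = 3.265
Smallest n/ν is Q → limiting reagent.
n(A) produced = (1/3) × 9.795 = 3.265 mol
Step 2:
n(A) available = 3.265 mol
n(T) = 3.760 mol
n/ν for A = 3.265/2 = 1.633
n/ν for T = 3.760/2 = 1.880
Smallest n/ν is A → limiting reagent.
n(G) = (2/2) × 3.265 = 3.265 mol
mass = 3.265 × 279.50 = 912.6 g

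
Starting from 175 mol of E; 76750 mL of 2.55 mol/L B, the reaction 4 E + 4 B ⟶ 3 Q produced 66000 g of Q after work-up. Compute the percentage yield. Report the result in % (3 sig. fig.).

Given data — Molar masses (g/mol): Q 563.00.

n(E) = 175.0 mol
n(B) = 2.55 × 76750/1000 = 195.7 mol
n/ν for E = 175.0/4 = 43.75
n/ν for B = 195.7/4 = 48.93
Smallest n/ν is E → limiting reagent.
theoretical n(Q) = (3/4) × 175.0 = 131.3 mol → 73920 g
% yield = 66000 / 73920 × 100 = 89.29 %

89.3 %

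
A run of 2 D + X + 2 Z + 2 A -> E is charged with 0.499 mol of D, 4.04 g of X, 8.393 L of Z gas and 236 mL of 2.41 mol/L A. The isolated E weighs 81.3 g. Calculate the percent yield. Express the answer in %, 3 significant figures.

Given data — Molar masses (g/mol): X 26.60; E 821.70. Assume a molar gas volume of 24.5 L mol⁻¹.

n(D) = 0.4990 mol
n(X) = 4.040 / 26.60 = 0.1519 mol
n(Z) = 8.393 / 24.5 = 0.3426 mol
n(A) = 2.41 × 236.0/1000 = 0.5688 mol
n/ν for D = 0.4990/2 = 0.2495
n/ν for X = 0.1519/1 = 0.1519
n/ν for Z = 0.3426/2 = 0.1713
n/ν for A = 0.5688/2 = 0.2844
Smallest n/ν is X → limiting reagent.
theoretical n(E) = (1/1) × 0.1519 = 0.1519 mol → 124.8 g
% yield = 81.3 / 124.8 × 100 = 65.14 %

65.1 %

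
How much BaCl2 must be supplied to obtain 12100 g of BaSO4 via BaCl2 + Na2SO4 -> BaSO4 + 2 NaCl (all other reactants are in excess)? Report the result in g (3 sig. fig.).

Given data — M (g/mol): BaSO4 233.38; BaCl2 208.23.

10800 g

n(BaSO4) = 12100 / 233.38 = 51.85 mol
n(BaCl2) = (1/1) × 51.85 = 51.85 mol
mass = 51.85 × 208.23 = 10800 g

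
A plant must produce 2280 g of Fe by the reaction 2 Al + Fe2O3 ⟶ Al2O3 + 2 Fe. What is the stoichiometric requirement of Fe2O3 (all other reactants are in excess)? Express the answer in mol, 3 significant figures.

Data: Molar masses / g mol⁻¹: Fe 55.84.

n(Fe) = 2280 / 55.84 = 40.83 mol
n(Fe2O3) = (1/2) × 40.83 = 20.42 mol

20.4 mol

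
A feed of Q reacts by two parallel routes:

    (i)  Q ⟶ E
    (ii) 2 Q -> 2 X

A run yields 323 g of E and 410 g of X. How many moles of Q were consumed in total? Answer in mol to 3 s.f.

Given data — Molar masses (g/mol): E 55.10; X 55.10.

n(E) = 323 / 55.10 = 5.862 mol
n(X) = 410 / 55.10 = 7.441 mol
n(Q) via (i) = (1/1)×5.862 = 5.862 mol
n(Q) via (ii) = (2/2)×7.441 = 7.441 mol
total n(Q) = 5.862 + 7.441 = 13.30 mol

13.3 mol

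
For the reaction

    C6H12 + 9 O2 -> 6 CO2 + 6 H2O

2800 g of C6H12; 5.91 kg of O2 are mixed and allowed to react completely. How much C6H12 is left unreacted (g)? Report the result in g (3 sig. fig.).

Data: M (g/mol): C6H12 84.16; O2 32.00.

1070 g

n(C6H12) = 2800 / 84.16 = 33.27 mol
n(O2) = 5.910×1000 / 32.00 = 184.7 mol
n/ν → C6H12: 33.27, O2: 20.52; O2 is limiting.
C6H12 consumed = (1/9) × 184.7 = 20.52 mol
C6H12 remaining = 33.27 − 20.52 = 12.75 mol
mass = 12.75 × 84.16 = 1073 g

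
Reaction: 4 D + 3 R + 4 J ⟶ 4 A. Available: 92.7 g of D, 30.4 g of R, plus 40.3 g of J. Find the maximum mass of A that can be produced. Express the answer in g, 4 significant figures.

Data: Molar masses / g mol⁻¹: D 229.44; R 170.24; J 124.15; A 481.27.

n(D) = 92.70 / 229.44 = 0.4040 mol
n(R) = 30.40 / 170.24 = 0.1786 mol
n(J) = 40.30 / 124.15 = 0.3246 mol
n/ν → D: 0.1010, R: 0.05953, J: 0.08115; R is limiting.
n(A) = (4/3) × 0.1786 = 0.2381 mol
mass = 0.2381 × 481.27 = 114.6 g

114.6 g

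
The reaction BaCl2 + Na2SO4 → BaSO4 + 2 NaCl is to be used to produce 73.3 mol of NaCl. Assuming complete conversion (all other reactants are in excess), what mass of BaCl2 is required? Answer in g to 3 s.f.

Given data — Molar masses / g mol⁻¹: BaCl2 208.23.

n(NaCl) = 73.30 mol
n(BaCl2) = (1/2) × 73.30 = 36.65 mol
mass = 36.65 × 208.23 = 7632 g

7630 g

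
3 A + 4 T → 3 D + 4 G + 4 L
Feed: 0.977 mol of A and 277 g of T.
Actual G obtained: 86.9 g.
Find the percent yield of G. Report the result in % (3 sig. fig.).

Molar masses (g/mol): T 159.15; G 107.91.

61.8 %

n(A) = 0.9770 mol
n(T) = 277.0 / 159.15 = 1.740 mol
n/ν for A = 0.9770/3 = 0.3257
n/ν for T = 1.740/4 = 0.4350
Smallest n/ν is A → limiting reagent.
theoretical n(G) = (4/3) × 0.9770 = 1.303 mol → 140.6 g
% yield = 86.9 / 140.6 × 100 = 61.81 %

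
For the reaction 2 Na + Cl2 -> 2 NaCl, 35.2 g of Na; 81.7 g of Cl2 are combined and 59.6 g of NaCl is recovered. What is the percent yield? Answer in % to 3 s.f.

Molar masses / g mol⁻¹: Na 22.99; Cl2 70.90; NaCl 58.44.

n(Na) = 35.20 / 22.99 = 1.531 mol
n(Cl2) = 81.70 / 70.90 = 1.152 mol
n/ν for Na = 1.531/2 = 0.7655
n/ν for Cl2 = 1.152/1 = 1.152
Smallest n/ν is Na → limiting reagent.
theoretical n(NaCl) = (2/2) × 1.531 = 1.531 mol → 89.47 g
% yield = 59.6 / 89.47 × 100 = 66.61 %

66.6 %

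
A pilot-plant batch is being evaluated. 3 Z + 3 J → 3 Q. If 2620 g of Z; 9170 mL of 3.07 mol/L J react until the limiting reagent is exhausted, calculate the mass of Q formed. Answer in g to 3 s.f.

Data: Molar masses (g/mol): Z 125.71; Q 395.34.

n(Z) = 2620 / 125.71 = 20.84 mol
n(J) = 3.07 × 9170/1000 = 28.15 mol
n/ν for Z = 20.84/3 = 6.947
n/ν for J = 28.15/3 = 9.383
Smallest n/ν is Z → limiting reagent.
n(Q) = (3/3) × 20.84 = 20.84 mol
mass = 20.84 × 395.34 = 8239 g

8240 g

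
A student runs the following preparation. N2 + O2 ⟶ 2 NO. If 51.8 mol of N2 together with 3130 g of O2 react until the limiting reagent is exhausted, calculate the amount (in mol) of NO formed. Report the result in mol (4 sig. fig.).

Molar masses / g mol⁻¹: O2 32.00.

103.6 mol

n(N2) = 51.80 mol
n(O2) = 3130 / 32.00 = 97.81 mol
n/ν → N2: 51.80, O2: 97.81; N2 is limiting.
n(NO) = (2/1) × 51.80 = 103.6 mol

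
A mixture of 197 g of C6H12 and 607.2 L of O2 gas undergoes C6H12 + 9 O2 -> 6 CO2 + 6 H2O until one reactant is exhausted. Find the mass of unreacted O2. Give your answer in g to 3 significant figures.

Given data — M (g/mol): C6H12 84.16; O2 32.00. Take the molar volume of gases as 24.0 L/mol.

135 g

n(C6H12) = 197.0 / 84.16 = 2.341 mol
n(O2) = 607.2 / 24.0 = 25.30 mol
n/ν for C6H12 = 2.341/1 = 2.341
n/ν for O2 = 25.30/9 = 2.811
Smallest n/ν is C6H12 → limiting reagent.
O2 consumed = (9/1) × 2.341 = 21.07 mol
O2 remaining = 25.30 − 21.07 = 4.230 mol
mass = 4.230 × 32.00 = 135.4 g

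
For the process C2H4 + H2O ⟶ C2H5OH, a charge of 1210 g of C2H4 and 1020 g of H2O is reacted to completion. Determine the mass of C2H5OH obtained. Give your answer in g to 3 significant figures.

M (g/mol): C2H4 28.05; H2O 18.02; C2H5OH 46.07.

n(C2H4) = 1210 / 28.05 = 43.14 mol
n(H2O) = 1020 / 18.02 = 56.60 mol
n/ν for C2H4 = 43.14/1 = 43.14
n/ν for H2O = 56.60/1 = 56.60
Smallest n/ν is C2H4 → limiting reagent.
n(C2H5OH) = (1/1) × 43.14 = 43.14 mol
mass = 43.14 × 46.07 = 1987 g

1990 g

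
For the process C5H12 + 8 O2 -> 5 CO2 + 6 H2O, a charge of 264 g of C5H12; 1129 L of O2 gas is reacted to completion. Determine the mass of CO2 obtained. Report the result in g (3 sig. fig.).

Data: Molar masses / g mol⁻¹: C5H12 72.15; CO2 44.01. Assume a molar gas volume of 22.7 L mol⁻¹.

n(C5H12) = 264.0 / 72.15 = 3.659 mol
n(O2) = 1129 / 22.7 = 49.74 mol
n/ν for C5H12 = 3.659/1 = 3.659
n/ν for O2 = 49.74/8 = 6.218
Smallest n/ν is C5H12 → limiting reagent.
n(CO2) = (5/1) × 3.659 = 18.30 mol
mass = 18.30 × 44.01 = 805.4 g

805 g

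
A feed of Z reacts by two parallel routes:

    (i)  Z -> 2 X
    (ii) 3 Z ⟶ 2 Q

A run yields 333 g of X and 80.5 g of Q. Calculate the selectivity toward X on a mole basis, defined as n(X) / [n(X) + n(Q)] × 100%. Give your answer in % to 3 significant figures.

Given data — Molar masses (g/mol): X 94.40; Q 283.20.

92.5 %

n(X) = 333 / 94.40 = 3.528 mol
n(Q) = 80.5 / 283.20 = 0.2843 mol
selectivity = 3.528/(3.528+0.2843) × 100 = 92.54 %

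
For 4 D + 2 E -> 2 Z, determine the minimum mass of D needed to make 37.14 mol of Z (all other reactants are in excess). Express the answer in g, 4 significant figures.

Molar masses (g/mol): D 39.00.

n(Z) = 37.14 mol
n(D) = (4/2) × 37.14 = 74.28 mol
mass = 74.28 × 39.00 = 2897 g

2897 g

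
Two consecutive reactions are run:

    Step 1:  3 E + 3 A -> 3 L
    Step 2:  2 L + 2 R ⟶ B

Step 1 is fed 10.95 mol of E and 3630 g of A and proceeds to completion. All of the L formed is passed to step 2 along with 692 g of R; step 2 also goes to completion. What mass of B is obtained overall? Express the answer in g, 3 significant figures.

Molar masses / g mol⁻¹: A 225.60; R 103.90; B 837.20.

2790 g

Step 1:
n(E) = 10.95 mol
n(A) = 3630 / 225.60 = 16.09 mol
n/ν for E = 10.95/3 = 3.650
n/ν for A = 16.09/3 = 5.363
Smallest n/ν is E → limiting reagent.
n(L) produced = (3/3) × 10.95 = 10.95 mol
Step 2:
n(L) available = 10.95 mol
n(R) = 692.0 / 103.90 = 6.660 mol
n/ν for L = 10.95/2 = 5.475
n/ν for R = 6.660/2 = 3.330
Smallest n/ν is R → limiting reagent.
n(B) = (1/2) × 6.660 = 3.330 mol
mass = 3.330 × 837.20 = 2788 g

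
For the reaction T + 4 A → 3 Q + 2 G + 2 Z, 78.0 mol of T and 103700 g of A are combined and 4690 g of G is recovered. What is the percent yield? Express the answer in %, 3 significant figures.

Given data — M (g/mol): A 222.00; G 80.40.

37.4 %

n(T) = 78.00 mol
n(A) = 103700 / 222.00 = 467.1 mol
n/ν for T = 78.00/1 = 78.00
n/ν for A = 467.1/4 = 116.8
Smallest n/ν is T → limiting reagent.
theoretical n(G) = (2/1) × 78.00 = 156.0 mol → 12540 g
% yield = 4690 / 12540 × 100 = 37.40 %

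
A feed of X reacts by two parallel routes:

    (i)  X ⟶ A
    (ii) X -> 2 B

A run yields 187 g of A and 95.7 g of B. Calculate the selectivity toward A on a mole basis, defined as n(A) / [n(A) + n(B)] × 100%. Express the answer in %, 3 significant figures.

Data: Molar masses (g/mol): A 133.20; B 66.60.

n(A) = 187 / 133.20 = 1.404 mol
n(B) = 95.7 / 66.60 = 1.437 mol
selectivity = 1.404/(1.404+1.437) × 100 = 49.42 %

49.4 %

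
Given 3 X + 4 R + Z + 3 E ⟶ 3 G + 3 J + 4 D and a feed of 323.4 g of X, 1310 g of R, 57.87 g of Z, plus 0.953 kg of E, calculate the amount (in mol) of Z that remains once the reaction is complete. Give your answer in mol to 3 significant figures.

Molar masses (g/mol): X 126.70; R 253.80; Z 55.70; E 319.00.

0.188 mol

n(X) = 323.4 / 126.70 = 2.552 mol
n(R) = 1310 / 253.80 = 5.162 mol
n(Z) = 57.87 / 55.70 = 1.039 mol
n(E) = 0.9530×1000 / 319.00 = 2.987 mol
n/ν for X = 2.552/3 = 0.8507
n/ν for R = 5.162/4 = 1.291
n/ν for Z = 1.039/1 = 1.039
n/ν for E = 2.987/3 = 0.9957
Smallest n/ν is X → limiting reagent.
Z consumed = (1/3) × 2.552 = 0.8507 mol
Z remaining = 1.039 − 0.8507 = 0.1883 mol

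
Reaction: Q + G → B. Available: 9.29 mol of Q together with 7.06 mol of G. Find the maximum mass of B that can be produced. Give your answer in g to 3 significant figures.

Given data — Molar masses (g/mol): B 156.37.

n(Q) = 9.290 mol
n(G) = 7.060 mol
n/ν for Q = 9.290/1 = 9.290
n/ν for G = 7.060/1 = 7.060
Smallest n/ν is G → limiting reagent.
n(B) = (1/1) × 7.060 = 7.060 mol
mass = 7.060 × 156.37 = 1104 g

1100 g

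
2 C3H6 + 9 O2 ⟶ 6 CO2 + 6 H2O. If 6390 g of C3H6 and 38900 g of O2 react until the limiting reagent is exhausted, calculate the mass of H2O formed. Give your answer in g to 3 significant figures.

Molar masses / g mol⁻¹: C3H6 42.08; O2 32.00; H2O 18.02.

n(C3H6) = 6390 / 42.08 = 151.9 mol
n(O2) = 38900 / 32.00 = 1216 mol
n/ν for C3H6 = 151.9/2 = 75.95
n/ν for O2 = 1216/9 = 135.1
Smallest n/ν is C3H6 → limiting reagent.
n(H2O) = (6/2) × 151.9 = 455.7 mol
mass = 455.7 × 18.02 = 8212 g

8210 g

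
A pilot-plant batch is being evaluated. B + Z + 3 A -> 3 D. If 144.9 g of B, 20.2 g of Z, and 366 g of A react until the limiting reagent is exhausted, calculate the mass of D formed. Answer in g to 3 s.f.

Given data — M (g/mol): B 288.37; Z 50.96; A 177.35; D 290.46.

n(B) = 144.9 / 288.37 = 0.5025 mol
n(Z) = 20.20 / 50.96 = 0.3964 mol
n(A) = 366.0 / 177.35 = 2.064 mol
n/ν → B: 0.5025, Z: 0.3964, A: 0.6880; Z is limiting.
n(D) = (3/1) × 0.3964 = 1.189 mol
mass = 1.189 × 290.46 = 345.4 g

345 g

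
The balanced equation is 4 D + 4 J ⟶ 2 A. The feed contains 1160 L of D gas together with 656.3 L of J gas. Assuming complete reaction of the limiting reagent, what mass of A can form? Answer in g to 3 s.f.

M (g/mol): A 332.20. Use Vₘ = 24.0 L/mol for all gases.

4540 g

n(D) = 1160 / 24.0 = 48.33 mol
n(J) = 656.3 / 24.0 = 27.35 mol
n/ν → D: 12.08, J: 6.838; J is limiting.
n(A) = (2/4) × 27.35 = 13.68 mol
mass = 13.68 × 332.20 = 4544 g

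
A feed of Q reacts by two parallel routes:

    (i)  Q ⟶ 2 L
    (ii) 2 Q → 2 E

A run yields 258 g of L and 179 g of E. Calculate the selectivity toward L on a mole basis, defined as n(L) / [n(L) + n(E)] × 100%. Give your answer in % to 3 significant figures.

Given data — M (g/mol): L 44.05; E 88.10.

74.2 %

n(L) = 258 / 44.05 = 5.857 mol
n(E) = 179 / 88.10 = 2.032 mol
selectivity = 5.857/(5.857+2.032) × 100 = 74.24 %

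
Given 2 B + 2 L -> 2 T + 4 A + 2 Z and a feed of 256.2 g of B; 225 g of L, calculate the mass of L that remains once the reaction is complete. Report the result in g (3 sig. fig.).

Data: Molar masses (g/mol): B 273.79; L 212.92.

n(B) = 256.2 / 273.79 = 0.9358 mol
n(L) = 225.0 / 212.92 = 1.057 mol
n/ν → B: 0.4679, L: 0.5285; B is limiting.
L consumed = (2/2) × 0.9358 = 0.9358 mol
L remaining = 1.057 − 0.9358 = 0.1212 mol
mass = 0.1212 × 212.92 = 25.81 g

25.8 g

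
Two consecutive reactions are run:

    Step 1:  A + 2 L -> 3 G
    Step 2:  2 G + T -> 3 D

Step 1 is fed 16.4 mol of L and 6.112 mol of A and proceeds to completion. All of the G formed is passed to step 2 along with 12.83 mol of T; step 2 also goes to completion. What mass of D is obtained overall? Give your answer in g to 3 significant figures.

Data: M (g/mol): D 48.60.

1340 g

Step 1:
n(L) = 16.40 mol
n(A) = 6.112 mol
n/ν for L = 16.40/2 = 8.200
n/ν for A = 6.112/1 = 6.112
Smallest n/ν is A → limiting reagent.
n(G) produced = (3/1) × 6.112 = 18.34 mol
Step 2:
n(G) available = 18.34 mol
n(T) = 12.83 mol
n/ν for G = 18.34/2 = 9.170
n/ν for T = 12.83/1 = 12.83
Smallest n/ν is G → limiting reagent.
n(D) = (3/2) × 18.34 = 27.51 mol
mass = 27.51 × 48.60 = 1337 g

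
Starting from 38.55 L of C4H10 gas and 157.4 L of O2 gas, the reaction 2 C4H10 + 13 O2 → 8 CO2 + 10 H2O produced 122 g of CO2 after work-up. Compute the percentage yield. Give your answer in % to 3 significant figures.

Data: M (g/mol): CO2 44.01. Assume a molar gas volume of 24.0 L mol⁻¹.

68.7 %

n(C4H10) = 38.55 / 24.0 = 1.606 mol
n(O2) = 157.4 / 24.0 = 6.558 mol
n/ν for C4H10 = 1.606/2 = 0.8030
n/ν for O2 = 6.558/13 = 0.5045
Smallest n/ν is O2 → limiting reagent.
theoretical n(CO2) = (8/13) × 6.558 = 4.036 mol → 177.6 g
% yield = 122 / 177.6 × 100 = 68.69 %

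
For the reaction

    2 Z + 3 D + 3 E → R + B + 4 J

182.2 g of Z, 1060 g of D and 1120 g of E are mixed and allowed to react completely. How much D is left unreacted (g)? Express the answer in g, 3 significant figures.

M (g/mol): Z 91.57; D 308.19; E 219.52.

n(Z) = 182.2 / 91.57 = 1.990 mol
n(D) = 1060 / 308.19 = 3.439 mol
n(E) = 1120 / 219.52 = 5.102 mol
n/ν for Z = 1.990/2 = 0.9950
n/ν for D = 3.439/3 = 1.146
n/ν for E = 5.102/3 = 1.701
Smallest n/ν is Z → limiting reagent.
D consumed = (3/2) × 1.990 = 2.985 mol
D remaining = 3.439 − 2.985 = 0.4540 mol
mass = 0.4540 × 308.19 = 139.9 g

140 g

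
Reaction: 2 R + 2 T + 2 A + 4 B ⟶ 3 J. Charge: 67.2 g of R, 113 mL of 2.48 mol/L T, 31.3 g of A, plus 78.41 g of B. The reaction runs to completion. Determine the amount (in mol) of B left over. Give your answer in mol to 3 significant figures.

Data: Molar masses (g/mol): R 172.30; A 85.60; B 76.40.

0.466 mol

n(R) = 67.20 / 172.30 = 0.3900 mol
n(T) = 2.48 × 113.0/1000 = 0.2802 mol
n(A) = 31.30 / 85.60 = 0.3657 mol
n(B) = 78.41 / 76.40 = 1.026 mol
n/ν for R = 0.3900/2 = 0.1950
n/ν for T = 0.2802/2 = 0.1401
n/ν for A = 0.3657/2 = 0.1829
n/ν for B = 1.026/4 = 0.2565
Smallest n/ν is T → limiting reagent.
B consumed = (4/2) × 0.2802 = 0.5604 mol
B remaining = 1.026 − 0.5604 = 0.4656 mol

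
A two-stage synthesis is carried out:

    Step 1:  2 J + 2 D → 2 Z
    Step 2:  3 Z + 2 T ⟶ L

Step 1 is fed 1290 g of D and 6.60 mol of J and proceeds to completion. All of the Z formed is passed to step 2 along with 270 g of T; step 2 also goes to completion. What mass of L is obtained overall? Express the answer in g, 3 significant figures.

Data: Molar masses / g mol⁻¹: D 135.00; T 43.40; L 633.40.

Step 1:
n(D) = 1290 / 135.00 = 9.556 mol
n(J) = 6.600 mol
n/ν → D: 4.778, J: 3.300; J is limiting.
n(Z) produced = (2/2) × 6.600 = 6.600 mol
Step 2:
n(Z) available = 6.600 mol
n(T) = 270.0 / 43.40 = 6.221 mol
n/ν → Z: 2.200, T: 3.111; Z is limiting.
n(L) = (1/3) × 6.600 = 2.200 mol
mass = 2.200 × 633.40 = 1393 g

1390 g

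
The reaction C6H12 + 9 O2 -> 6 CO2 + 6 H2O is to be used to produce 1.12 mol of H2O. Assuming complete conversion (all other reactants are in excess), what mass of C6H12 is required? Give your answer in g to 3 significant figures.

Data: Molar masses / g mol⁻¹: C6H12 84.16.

n(H2O) = 1.120 mol
n(C6H12) = (1/6) × 1.120 = 0.1867 mol
mass = 0.1867 × 84.16 = 15.71 g

15.7 g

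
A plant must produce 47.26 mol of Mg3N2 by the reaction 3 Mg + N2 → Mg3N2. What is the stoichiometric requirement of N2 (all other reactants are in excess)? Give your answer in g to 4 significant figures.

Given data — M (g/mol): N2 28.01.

n(Mg3N2) = 47.26 mol
n(N2) = (1/1) × 47.26 = 47.26 mol
mass = 47.26 × 28.01 = 1324 g

1324 g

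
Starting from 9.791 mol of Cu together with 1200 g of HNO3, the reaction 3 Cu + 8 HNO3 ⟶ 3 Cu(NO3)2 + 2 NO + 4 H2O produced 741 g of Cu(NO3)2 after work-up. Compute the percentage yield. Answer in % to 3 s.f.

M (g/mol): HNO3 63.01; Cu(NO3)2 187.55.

n(Cu) = 9.791 mol
n(HNO3) = 1200 / 63.01 = 19.04 mol
n/ν for Cu = 9.791/3 = 3.264
n/ν for HNO3 = 19.04/8 = 2.380
Smallest n/ν is HNO3 → limiting reagent.
theoretical n(Cu(NO3)2) = (3/8) × 19.04 = 7.140 mol → 1339 g
% yield = 741 / 1339 × 100 = 55.34 %

55.3 %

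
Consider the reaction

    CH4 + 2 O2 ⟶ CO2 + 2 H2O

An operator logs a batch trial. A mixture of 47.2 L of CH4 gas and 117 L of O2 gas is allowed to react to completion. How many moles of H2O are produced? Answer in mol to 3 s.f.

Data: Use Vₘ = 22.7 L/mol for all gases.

4.16 mol

n(CH4) = 47.20 / 22.7 = 2.079 mol
n(O2) = 117.0 / 22.7 = 5.154 mol
n/ν for CH4 = 2.079/1 = 2.079
n/ν for O2 = 5.154/2 = 2.577
Smallest n/ν is CH4 → limiting reagent.
n(H2O) = (2/1) × 2.079 = 4.158 mol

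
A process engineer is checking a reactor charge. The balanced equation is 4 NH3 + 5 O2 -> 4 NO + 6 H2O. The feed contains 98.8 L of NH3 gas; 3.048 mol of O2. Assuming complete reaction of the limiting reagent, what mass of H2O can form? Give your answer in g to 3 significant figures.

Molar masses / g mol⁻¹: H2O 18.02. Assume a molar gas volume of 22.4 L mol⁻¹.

n(NH3) = 98.80 / 22.4 = 4.411 mol
n(O2) = 3.048 mol
n/ν for NH3 = 4.411/4 = 1.103
n/ν for O2 = 3.048/5 = 0.6096
Smallest n/ν is O2 → limiting reagent.
n(H2O) = (6/5) × 3.048 = 3.658 mol
mass = 3.658 × 18.02 = 65.92 g

65.9 g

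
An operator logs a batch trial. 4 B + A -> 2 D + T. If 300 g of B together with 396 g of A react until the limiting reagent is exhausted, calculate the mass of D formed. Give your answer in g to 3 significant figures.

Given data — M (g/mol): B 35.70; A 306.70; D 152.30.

n(B) = 300.0 / 35.70 = 8.403 mol
n(A) = 396.0 / 306.70 = 1.291 mol
n/ν for B = 8.403/4 = 2.101
n/ν for A = 1.291/1 = 1.291
Smallest n/ν is A → limiting reagent.
n(D) = (2/1) × 1.291 = 2.582 mol
mass = 2.582 × 152.30 = 393.2 g

393 g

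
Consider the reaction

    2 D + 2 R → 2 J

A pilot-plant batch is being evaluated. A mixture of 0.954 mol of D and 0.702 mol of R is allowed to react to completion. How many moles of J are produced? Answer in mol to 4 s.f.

0.7020 mol

n(D) = 0.9540 mol
n(R) = 0.7020 mol
n/ν for D = 0.9540/2 = 0.4770
n/ν for R = 0.7020/2 = 0.3510
Smallest n/ν is R → limiting reagent.
n(J) = (2/2) × 0.7020 = 0.7020 mol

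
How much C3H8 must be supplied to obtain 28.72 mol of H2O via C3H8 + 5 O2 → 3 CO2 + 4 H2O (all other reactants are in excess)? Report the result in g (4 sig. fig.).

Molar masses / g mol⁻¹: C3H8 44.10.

n(H2O) = 28.72 mol
n(C3H8) = (1/4) × 28.72 = 7.180 mol
mass = 7.180 × 44.10 = 316.6 g

316.6 g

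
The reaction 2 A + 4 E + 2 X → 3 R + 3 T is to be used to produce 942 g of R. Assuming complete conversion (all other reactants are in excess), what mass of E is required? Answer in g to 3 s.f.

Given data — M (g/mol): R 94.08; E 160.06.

2140 g

n(R) = 942 / 94.08 = 10.01 mol
n(E) = (4/3) × 10.01 = 13.35 mol
mass = 13.35 × 160.06 = 2137 g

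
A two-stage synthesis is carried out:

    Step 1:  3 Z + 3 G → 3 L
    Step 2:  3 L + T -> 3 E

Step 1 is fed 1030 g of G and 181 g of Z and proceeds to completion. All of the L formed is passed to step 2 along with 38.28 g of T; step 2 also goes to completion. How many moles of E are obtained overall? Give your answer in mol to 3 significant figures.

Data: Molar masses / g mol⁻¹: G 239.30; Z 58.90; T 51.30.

Step 1:
n(G) = 1030 / 239.30 = 4.304 mol
n(Z) = 181.0 / 58.90 = 3.073 mol
n/ν for G = 4.304/3 = 1.435
n/ν for Z = 3.073/3 = 1.024
Smallest n/ν is Z → limiting reagent.
n(L) produced = (3/3) × 3.073 = 3.073 mol
Step 2:
n(L) available = 3.073 mol
n(T) = 38.28 / 51.30 = 0.7462 mol
n/ν for L = 3.073/3 = 1.024
n/ν for T = 0.7462/1 = 0.7462
Smallest n/ν is T → limiting reagent.
n(E) = (3/1) × 0.7462 = 2.239 mol

2.24 mol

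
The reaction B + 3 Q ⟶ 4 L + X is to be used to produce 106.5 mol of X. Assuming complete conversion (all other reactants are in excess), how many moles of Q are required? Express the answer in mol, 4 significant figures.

319.5 mol

n(X) = 106.5 mol
n(Q) = (3/1) × 106.5 = 319.5 mol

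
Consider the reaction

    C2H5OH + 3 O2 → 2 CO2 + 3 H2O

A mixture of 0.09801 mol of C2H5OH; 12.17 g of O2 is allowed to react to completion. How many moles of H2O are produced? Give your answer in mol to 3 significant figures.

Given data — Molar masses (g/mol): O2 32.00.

n(C2H5OH) = 0.09801 mol
n(O2) = 12.17 / 32.00 = 0.3803 mol
n/ν for C2H5OH = 0.09801/1 = 0.09801
n/ν for O2 = 0.3803/3 = 0.1268
Smallest n/ν is C2H5OH → limiting reagent.
n(H2O) = (3/1) × 0.09801 = 0.2940 mol

0.294 mol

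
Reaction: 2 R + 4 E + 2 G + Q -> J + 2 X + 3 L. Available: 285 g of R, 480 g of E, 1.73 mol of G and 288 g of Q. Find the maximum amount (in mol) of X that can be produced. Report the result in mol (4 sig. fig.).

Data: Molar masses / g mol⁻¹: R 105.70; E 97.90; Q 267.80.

1.730 mol

n(R) = 285.0 / 105.70 = 2.696 mol
n(E) = 480.0 / 97.90 = 4.903 mol
n(G) = 1.730 mol
n(Q) = 288.0 / 267.80 = 1.075 mol
n/ν → R: 1.348, E: 1.226, G: 0.8650, Q: 1.075; G is limiting.
n(X) = (2/2) × 1.730 = 1.730 mol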